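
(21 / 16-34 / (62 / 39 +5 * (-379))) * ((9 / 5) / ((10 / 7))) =1.68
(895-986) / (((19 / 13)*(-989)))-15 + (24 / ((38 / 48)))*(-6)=-3698666 / 18791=-196.83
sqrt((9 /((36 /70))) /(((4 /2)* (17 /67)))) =sqrt(39865) /34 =5.87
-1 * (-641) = 641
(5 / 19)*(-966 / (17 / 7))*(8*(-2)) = 1674.80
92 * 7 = 644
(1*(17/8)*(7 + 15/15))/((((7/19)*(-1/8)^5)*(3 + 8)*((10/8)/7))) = -42336256/55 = -769750.11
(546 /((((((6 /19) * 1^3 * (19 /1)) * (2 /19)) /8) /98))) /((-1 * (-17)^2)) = -677768 /289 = -2345.22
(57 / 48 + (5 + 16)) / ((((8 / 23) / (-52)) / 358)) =-18999955 / 16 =-1187497.19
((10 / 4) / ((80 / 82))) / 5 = 41 / 80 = 0.51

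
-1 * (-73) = 73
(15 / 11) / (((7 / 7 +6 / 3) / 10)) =4.55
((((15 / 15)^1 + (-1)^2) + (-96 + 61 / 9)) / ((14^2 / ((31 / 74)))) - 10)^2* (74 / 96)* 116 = 51274574997725 / 5526372096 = 9278.16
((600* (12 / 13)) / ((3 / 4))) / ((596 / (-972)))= -2332800 / 1937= -1204.34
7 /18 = 0.39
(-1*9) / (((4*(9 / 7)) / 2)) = -7 / 2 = -3.50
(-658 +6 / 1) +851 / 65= -41529 / 65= -638.91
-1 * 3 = -3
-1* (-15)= 15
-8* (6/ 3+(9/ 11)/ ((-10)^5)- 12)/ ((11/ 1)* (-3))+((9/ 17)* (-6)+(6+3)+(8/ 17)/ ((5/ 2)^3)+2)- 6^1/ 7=2468848829/ 539962500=4.57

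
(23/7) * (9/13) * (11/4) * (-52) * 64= -145728/7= -20818.29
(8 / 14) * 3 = 12 / 7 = 1.71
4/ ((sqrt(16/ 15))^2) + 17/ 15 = 293/ 60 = 4.88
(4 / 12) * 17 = 17 / 3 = 5.67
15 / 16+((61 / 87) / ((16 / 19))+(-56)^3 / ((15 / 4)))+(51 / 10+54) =-8137991 / 174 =-46770.06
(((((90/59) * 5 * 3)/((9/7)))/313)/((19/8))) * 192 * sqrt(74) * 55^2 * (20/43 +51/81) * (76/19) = 2755934720000 * sqrt(74)/45262617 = 523775.43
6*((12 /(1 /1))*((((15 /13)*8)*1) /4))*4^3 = 138240 /13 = 10633.85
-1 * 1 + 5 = 4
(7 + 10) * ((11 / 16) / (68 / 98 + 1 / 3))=27489 / 2416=11.38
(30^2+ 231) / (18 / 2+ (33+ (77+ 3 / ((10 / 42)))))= 5655 / 658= 8.59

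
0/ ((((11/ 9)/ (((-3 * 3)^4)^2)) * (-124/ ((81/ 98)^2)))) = 0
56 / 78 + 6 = 262 / 39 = 6.72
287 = 287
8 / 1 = 8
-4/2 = -2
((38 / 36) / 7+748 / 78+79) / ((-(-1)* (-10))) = -145357 / 16380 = -8.87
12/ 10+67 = 341/ 5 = 68.20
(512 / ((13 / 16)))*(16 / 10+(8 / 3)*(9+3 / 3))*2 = 6946816 / 195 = 35624.70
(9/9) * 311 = 311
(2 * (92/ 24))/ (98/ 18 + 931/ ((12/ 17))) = 276/ 47677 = 0.01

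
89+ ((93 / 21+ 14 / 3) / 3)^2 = 389722 / 3969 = 98.19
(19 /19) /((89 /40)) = 40 /89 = 0.45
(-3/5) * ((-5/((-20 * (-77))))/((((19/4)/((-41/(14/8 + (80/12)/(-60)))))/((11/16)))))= -1107/156940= -0.01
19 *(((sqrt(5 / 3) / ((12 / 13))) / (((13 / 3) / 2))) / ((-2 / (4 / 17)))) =-19 *sqrt(15) / 51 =-1.44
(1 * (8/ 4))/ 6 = 1/ 3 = 0.33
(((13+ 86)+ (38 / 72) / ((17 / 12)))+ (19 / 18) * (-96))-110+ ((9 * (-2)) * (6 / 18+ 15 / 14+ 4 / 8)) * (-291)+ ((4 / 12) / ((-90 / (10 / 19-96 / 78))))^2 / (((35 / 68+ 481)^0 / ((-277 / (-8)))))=1160275168603883 / 117613150200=9865.18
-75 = -75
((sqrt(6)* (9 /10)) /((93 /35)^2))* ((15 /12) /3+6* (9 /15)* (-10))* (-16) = 177.77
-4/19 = -0.21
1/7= 0.14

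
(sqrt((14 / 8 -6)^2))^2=18.06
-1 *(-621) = 621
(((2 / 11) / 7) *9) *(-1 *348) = -6264 / 77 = -81.35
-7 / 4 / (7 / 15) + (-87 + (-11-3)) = -419 / 4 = -104.75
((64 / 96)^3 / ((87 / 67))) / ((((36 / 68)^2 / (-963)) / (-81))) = 16574728 / 261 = 63504.70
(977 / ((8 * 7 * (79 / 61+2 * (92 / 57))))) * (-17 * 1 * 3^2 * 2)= -519745437 / 440356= -1180.28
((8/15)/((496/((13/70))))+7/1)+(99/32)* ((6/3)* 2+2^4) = 8967551/130200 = 68.88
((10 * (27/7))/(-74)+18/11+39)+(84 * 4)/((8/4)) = 592920/2849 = 208.12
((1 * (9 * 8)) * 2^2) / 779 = 288 / 779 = 0.37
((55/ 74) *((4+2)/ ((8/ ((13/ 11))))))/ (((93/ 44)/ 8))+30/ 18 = 14315/ 3441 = 4.16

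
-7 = -7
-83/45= -1.84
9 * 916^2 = 7551504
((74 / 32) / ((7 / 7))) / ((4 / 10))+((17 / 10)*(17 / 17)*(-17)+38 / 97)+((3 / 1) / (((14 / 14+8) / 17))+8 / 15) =-256499 / 15520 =-16.53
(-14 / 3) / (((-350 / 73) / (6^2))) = 876 / 25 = 35.04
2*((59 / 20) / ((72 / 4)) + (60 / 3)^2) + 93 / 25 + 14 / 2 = 729943 / 900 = 811.05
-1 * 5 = -5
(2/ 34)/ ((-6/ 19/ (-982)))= 9329/ 51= 182.92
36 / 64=9 / 16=0.56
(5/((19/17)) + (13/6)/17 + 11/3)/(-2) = -5341/1292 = -4.13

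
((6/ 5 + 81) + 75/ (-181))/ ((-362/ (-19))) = 703152/ 163805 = 4.29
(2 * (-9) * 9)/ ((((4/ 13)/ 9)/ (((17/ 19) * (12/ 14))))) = -483327/ 133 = -3634.04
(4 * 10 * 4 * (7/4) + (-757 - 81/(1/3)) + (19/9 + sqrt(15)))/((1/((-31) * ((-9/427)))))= -28613/61 + 279 * sqrt(15)/427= -466.53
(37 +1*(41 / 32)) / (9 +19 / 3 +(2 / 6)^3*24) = 11025 / 4672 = 2.36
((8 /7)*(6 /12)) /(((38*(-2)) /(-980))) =140 /19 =7.37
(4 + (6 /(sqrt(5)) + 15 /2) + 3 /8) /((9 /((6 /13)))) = 4*sqrt(5) /65 + 95 /156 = 0.75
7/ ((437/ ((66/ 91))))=66/ 5681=0.01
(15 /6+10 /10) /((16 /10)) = 35 /16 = 2.19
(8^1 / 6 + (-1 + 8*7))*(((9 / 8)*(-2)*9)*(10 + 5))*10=-342225 / 2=-171112.50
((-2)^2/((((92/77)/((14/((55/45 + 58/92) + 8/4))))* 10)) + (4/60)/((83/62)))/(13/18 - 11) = -1371648/11132375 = -0.12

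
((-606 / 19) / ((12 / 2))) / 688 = -101 / 13072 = -0.01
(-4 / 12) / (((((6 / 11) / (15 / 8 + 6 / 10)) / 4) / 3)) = -363 / 20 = -18.15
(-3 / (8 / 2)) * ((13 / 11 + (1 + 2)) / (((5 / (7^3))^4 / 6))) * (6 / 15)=-166699429.85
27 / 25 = 1.08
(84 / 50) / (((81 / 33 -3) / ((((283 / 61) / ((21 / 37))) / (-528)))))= 10471 / 219600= 0.05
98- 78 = 20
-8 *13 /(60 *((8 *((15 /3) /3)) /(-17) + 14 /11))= -2431 /685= -3.55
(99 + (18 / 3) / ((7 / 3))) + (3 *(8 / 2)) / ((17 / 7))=12675 / 119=106.51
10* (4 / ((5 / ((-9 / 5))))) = -72 / 5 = -14.40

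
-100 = -100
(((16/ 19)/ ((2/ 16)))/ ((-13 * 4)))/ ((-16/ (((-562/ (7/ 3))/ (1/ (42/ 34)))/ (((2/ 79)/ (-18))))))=7192476/ 4199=1712.90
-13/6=-2.17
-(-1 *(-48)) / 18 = -8 / 3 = -2.67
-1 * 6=-6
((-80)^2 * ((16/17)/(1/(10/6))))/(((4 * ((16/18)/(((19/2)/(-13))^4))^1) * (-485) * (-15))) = 5212840/47097089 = 0.11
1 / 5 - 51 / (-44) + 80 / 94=22853 / 10340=2.21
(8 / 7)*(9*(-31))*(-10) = 3188.57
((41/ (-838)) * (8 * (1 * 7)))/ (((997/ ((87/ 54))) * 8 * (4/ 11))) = -91553/ 60154992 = -0.00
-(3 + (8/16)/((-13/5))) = -73/26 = -2.81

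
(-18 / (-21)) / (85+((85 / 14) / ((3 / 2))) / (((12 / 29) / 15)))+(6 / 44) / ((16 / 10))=304647 / 3425840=0.09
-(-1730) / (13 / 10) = 17300 / 13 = 1330.77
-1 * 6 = -6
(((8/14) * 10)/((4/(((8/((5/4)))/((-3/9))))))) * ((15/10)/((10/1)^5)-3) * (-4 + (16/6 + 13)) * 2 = 1199994/625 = 1919.99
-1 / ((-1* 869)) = 1 / 869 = 0.00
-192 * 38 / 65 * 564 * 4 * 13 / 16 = -1028736 / 5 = -205747.20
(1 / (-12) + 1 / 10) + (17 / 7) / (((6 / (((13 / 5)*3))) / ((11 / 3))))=1623 / 140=11.59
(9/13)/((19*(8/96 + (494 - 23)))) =108/1396291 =0.00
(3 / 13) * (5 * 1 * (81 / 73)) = 1215 / 949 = 1.28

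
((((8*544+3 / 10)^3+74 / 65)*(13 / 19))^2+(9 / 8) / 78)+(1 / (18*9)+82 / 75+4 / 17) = 20562548356414055890564413034005241 / 6462261000000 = 3181943340947395329678.64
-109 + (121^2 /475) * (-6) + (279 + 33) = 8579 /475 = 18.06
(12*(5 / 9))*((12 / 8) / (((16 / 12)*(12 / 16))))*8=80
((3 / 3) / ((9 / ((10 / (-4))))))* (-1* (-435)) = -725 / 6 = -120.83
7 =7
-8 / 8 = -1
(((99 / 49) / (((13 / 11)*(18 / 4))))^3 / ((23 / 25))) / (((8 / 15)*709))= 0.00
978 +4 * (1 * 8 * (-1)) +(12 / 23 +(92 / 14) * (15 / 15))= 153448 / 161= 953.09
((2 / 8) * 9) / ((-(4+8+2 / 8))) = -9 / 49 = -0.18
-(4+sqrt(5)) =-4 - sqrt(5) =-6.24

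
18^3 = 5832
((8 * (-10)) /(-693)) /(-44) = -20 /7623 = -0.00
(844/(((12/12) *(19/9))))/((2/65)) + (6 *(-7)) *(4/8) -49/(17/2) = 4188145/323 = 12966.39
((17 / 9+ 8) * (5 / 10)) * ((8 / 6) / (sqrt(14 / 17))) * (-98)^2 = 69770.02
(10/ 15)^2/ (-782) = -2/ 3519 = -0.00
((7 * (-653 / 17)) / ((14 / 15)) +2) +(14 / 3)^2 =-80879 / 306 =-264.31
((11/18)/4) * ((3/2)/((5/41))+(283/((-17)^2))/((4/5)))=859859/416160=2.07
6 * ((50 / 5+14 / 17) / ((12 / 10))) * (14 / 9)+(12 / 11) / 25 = 3543836 / 42075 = 84.23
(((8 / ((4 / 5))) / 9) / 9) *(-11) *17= -1870 / 81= -23.09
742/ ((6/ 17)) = 6307/ 3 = 2102.33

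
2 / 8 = 1 / 4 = 0.25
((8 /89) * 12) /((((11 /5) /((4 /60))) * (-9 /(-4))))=128 /8811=0.01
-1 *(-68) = 68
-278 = -278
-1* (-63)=63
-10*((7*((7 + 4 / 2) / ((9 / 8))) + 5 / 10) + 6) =-625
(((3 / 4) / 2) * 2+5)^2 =529 / 16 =33.06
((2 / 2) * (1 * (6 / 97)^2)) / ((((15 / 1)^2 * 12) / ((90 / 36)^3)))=0.00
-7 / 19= -0.37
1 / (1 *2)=0.50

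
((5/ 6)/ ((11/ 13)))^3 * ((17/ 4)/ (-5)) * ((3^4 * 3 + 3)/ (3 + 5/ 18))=-38282725/ 628232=-60.94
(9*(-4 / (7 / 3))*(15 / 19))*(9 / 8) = -3645 / 266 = -13.70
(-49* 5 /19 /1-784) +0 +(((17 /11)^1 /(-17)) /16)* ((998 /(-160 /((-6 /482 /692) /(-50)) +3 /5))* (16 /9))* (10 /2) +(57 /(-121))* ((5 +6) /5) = -16687299687436124 /20913208771785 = -797.93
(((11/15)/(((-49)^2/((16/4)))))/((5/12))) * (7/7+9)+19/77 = 36457/132055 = 0.28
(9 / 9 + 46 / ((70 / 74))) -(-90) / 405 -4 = 14443 / 315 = 45.85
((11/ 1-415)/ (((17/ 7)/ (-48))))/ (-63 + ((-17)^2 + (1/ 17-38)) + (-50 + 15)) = 67872/ 1301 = 52.17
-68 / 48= -17 / 12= -1.42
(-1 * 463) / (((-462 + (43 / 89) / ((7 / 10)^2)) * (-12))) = -2019143 / 24125784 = -0.08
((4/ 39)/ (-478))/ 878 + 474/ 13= 149197661/ 4091919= 36.46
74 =74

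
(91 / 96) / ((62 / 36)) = 273 / 496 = 0.55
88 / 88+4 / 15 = 19 / 15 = 1.27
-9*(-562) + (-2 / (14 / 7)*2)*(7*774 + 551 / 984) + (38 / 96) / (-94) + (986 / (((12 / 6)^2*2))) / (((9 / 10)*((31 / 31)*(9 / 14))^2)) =-244893118153 / 44953056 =-5447.75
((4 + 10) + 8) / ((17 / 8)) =176 / 17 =10.35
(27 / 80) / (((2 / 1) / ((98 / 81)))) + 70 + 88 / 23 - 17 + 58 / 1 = 634967 / 5520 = 115.03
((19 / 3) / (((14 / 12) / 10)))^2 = 144400 / 49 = 2946.94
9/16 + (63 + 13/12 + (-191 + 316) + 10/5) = 9199/48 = 191.65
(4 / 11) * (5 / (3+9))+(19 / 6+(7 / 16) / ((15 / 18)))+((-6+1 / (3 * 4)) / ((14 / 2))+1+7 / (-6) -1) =1.83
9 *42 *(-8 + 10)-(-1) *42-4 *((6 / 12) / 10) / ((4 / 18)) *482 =1821 / 5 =364.20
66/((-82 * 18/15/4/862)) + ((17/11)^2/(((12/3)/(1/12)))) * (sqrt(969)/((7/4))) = -94820/41 + 289 * sqrt(969)/10164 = -2311.80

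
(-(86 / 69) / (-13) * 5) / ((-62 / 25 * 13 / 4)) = -21500 / 361491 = -0.06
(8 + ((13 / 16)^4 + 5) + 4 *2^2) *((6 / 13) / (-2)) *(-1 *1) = 5787315 / 851968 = 6.79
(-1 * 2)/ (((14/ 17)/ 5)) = -85/ 7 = -12.14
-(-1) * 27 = 27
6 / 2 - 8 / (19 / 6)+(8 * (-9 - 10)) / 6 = -1417 / 57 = -24.86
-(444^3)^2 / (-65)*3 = 22983654016954368 / 65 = 353594677183913.35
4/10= 2/5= 0.40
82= 82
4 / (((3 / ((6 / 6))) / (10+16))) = 104 / 3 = 34.67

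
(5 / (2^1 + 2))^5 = 3125 / 1024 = 3.05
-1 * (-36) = 36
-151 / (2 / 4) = -302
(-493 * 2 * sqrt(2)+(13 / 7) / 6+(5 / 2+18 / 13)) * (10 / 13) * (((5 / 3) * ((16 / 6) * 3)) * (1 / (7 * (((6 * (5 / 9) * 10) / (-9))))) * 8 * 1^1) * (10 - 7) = -329760 / 8281+851904 * sqrt(2) / 91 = 13199.46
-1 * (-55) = 55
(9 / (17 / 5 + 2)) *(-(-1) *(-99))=-165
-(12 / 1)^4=-20736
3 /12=1 /4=0.25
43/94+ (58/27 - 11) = -21305/2538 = -8.39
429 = 429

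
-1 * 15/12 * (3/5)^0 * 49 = -245/4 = -61.25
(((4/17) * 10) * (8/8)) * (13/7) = 520/119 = 4.37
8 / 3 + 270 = 818 / 3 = 272.67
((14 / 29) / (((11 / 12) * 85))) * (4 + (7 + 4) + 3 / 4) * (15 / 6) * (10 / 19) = 13230 / 103037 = 0.13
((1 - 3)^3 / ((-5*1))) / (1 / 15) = 24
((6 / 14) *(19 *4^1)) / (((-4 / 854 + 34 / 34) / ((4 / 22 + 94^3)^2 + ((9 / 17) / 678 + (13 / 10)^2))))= 55755117782530964050083 / 2469685625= 22575795566098.00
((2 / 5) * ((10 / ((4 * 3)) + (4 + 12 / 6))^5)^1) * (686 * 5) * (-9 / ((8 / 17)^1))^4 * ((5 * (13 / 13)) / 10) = 1367391647305.61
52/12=13/3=4.33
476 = 476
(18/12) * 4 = 6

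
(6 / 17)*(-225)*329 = -444150 / 17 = -26126.47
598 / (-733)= -598 / 733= -0.82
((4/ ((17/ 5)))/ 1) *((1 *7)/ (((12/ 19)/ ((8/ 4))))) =26.08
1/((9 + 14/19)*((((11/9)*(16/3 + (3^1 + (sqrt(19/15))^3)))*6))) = 320625/185198024 -3249*sqrt(285)/185198024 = 0.00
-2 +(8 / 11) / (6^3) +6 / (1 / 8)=13663 / 297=46.00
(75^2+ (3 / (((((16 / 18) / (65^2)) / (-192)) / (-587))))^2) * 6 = 15496402609499793750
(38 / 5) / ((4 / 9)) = 171 / 10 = 17.10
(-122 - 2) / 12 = -31 / 3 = -10.33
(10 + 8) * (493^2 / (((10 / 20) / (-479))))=-4191136956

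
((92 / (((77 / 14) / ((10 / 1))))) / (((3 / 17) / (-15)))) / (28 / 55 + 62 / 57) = -22287000 / 2503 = -8904.12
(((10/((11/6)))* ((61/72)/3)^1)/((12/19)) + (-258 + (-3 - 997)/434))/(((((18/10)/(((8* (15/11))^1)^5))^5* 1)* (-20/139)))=2159725431965219363593440460800000000000000000000000000000/258624430868680444513848809137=8350817533792254182192852000.00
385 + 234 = 619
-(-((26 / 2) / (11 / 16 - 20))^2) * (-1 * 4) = -173056 / 95481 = -1.81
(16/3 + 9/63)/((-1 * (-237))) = 115/4977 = 0.02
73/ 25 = 2.92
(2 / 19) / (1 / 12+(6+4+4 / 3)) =24 / 2603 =0.01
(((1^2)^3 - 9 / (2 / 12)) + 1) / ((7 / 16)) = -832 / 7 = -118.86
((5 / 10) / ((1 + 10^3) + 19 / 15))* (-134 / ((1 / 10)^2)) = -50250 / 7517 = -6.68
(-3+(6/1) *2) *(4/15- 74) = -3318/5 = -663.60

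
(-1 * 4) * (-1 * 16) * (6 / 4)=96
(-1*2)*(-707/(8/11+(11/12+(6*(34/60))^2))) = 4666200/43573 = 107.09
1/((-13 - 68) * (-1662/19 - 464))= 19/848718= 0.00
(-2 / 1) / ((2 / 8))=-8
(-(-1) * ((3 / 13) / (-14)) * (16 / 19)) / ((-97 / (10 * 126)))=4320 / 23959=0.18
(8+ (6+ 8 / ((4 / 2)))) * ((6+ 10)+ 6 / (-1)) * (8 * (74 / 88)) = 13320 / 11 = 1210.91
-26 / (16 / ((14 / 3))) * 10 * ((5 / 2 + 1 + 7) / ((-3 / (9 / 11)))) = 9555 / 44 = 217.16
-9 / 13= -0.69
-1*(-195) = 195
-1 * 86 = -86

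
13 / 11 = 1.18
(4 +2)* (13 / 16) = 39 / 8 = 4.88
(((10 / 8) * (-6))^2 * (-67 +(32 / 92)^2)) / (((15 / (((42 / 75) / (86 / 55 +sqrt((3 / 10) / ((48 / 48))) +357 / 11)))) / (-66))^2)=-12797790961946044824 / 647926318807077025 +75221387277032304 * sqrt(30) / 647926318807077025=-19.12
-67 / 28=-2.39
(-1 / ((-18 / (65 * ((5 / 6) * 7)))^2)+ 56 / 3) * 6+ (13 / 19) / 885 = -27789004261 / 10896120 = -2550.36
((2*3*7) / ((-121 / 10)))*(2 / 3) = -280 / 121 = -2.31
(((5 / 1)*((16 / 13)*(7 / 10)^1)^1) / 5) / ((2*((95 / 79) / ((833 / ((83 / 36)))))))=66333456 / 512525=129.42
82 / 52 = 41 / 26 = 1.58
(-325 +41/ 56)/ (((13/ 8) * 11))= -18159/ 1001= -18.14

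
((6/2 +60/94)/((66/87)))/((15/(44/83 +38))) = 2643147/214555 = 12.32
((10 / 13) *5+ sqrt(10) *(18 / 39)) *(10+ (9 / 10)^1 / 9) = 303 *sqrt(10) / 65+ 505 / 13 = 53.59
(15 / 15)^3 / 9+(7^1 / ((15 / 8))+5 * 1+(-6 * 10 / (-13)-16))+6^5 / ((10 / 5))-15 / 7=15902183 / 4095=3883.32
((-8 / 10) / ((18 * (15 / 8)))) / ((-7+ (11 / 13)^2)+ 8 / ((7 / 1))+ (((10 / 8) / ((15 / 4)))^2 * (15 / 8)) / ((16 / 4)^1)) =605696 / 130040325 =0.00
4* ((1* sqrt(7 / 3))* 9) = 12* sqrt(21) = 54.99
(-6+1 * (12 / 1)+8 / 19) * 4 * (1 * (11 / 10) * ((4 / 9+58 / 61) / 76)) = 8426 / 16245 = 0.52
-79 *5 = -395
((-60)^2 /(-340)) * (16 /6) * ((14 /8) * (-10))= 8400 /17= 494.12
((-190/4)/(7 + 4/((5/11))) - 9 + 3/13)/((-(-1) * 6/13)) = -25.51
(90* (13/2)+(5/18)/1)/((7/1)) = 1505/18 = 83.61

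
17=17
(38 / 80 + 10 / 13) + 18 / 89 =66943 / 46280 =1.45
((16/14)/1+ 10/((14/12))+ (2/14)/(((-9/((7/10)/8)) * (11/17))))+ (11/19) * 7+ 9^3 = 782398699/1053360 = 742.76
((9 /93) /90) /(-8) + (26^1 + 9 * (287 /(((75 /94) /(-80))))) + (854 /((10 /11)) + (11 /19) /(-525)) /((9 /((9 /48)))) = -3843442564211 /14842800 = -258943.23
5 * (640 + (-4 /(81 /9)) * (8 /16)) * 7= 201530 /9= 22392.22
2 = 2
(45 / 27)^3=125 / 27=4.63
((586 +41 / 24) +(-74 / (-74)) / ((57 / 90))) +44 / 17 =4588219 / 7752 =591.88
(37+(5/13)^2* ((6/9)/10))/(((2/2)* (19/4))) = 75056/9633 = 7.79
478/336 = 239/168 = 1.42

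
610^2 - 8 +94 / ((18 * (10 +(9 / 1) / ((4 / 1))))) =372092.43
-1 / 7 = -0.14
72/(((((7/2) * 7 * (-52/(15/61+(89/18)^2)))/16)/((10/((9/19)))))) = -1483644640/3147417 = -471.38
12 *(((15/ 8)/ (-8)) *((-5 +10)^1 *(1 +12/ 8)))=-1125/ 32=-35.16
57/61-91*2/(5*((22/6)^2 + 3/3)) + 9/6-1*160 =-488261/3050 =-160.09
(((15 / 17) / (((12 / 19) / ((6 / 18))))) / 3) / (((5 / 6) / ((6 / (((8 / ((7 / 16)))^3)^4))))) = 262984456819 / 328827822935179135520079872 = 0.00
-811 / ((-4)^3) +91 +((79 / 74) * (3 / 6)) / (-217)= 53271151 / 513856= 103.67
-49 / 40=-1.22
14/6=2.33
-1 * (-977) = 977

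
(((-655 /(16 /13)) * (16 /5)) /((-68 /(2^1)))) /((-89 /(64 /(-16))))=3406 /1513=2.25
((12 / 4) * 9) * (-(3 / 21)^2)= -27 / 49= -0.55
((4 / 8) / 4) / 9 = 1 / 72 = 0.01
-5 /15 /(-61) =1 /183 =0.01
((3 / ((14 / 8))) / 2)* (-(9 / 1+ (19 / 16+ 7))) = -825 / 56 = -14.73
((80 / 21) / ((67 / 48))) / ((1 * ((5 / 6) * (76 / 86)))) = 33024 / 8911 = 3.71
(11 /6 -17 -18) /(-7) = 4.74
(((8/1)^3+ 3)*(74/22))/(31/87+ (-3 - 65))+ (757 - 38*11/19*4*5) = 3772642/12947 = 291.39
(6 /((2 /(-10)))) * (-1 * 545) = 16350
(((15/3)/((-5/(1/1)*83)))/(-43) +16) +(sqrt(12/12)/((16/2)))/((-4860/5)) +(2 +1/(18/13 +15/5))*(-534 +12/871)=-539080164892853/459276850656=-1173.76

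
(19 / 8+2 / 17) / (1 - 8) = -339 / 952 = -0.36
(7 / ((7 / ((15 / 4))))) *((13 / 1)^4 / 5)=85683 / 4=21420.75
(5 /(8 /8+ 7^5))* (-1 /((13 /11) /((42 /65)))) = -21 /129116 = -0.00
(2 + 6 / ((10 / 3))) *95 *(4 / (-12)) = -361 / 3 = -120.33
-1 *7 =-7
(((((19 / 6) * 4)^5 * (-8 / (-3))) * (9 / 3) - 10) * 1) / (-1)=-633878914 / 243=-2608555.20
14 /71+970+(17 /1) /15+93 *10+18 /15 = 1902.53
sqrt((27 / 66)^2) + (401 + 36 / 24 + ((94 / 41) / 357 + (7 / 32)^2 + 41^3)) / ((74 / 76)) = 217160899672109 / 3050116608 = 71197.57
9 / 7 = 1.29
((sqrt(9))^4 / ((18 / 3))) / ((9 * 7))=3 / 14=0.21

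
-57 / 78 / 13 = -19 / 338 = -0.06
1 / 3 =0.33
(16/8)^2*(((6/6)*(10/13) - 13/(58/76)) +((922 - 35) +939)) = 2729080/377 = 7238.94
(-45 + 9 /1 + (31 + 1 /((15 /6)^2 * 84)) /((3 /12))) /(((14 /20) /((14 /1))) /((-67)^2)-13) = -829639024 /122549595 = -6.77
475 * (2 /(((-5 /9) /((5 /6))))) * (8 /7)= -11400 /7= -1628.57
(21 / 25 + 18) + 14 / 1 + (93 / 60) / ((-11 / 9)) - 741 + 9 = -770471 / 1100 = -700.43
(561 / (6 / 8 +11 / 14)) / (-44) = -357 / 43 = -8.30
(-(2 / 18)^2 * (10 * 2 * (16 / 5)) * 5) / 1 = -320 / 81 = -3.95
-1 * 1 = -1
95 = 95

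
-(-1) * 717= 717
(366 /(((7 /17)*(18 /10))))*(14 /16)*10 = 25925 /6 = 4320.83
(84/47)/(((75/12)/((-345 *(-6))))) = 139104/235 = 591.93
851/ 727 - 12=-7873/ 727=-10.83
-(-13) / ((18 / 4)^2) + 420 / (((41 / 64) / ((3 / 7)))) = 935252 / 3321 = 281.62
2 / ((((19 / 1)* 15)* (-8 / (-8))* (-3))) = -2 / 855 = -0.00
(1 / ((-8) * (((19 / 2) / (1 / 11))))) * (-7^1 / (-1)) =-7 / 836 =-0.01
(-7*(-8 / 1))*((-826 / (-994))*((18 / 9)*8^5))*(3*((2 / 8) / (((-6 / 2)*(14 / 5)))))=-19333120 / 71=-272297.46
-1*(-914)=914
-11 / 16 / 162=-11 / 2592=-0.00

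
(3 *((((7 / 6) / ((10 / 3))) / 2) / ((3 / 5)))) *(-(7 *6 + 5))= -329 / 8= -41.12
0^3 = 0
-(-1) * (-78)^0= 1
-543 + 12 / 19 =-10305 / 19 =-542.37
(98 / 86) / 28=7 / 172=0.04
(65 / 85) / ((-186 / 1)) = -13 / 3162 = -0.00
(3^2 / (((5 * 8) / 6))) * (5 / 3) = 9 / 4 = 2.25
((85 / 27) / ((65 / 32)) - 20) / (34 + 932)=-3238 / 169533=-0.02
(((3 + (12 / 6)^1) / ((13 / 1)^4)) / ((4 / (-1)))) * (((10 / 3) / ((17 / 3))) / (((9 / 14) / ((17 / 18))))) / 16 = -175 / 74030112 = -0.00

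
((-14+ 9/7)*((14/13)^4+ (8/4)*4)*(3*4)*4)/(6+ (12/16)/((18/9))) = -3040570368/3398759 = -894.61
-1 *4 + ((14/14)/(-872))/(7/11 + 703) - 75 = -533193131/6749280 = -79.00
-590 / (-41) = 590 / 41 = 14.39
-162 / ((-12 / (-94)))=-1269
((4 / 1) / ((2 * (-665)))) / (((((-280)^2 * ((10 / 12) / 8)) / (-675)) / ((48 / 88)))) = 243 / 1792175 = 0.00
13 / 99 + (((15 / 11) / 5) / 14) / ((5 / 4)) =509 / 3465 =0.15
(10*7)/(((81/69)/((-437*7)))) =-4924990/27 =-182407.04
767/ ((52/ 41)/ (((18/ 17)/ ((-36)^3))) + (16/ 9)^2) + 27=5008303737/ 185587072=26.99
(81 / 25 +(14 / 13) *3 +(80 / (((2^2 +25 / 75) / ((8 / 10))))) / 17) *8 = 324408 / 5525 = 58.72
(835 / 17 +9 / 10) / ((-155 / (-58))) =18.72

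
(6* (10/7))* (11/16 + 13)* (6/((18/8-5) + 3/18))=-59130/217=-272.49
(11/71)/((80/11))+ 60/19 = 343099/107920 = 3.18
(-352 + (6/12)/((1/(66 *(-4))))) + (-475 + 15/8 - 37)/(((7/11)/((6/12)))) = -14157/16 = -884.81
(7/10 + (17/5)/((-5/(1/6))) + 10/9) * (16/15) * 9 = 6112/375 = 16.30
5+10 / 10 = 6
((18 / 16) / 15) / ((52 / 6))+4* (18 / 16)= 4689 / 1040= 4.51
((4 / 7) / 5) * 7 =4 / 5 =0.80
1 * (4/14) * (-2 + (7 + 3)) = 16/7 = 2.29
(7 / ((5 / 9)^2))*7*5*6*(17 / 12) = 67473 / 10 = 6747.30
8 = 8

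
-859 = -859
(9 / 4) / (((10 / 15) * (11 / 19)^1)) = 513 / 88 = 5.83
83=83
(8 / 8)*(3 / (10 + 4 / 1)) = 3 / 14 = 0.21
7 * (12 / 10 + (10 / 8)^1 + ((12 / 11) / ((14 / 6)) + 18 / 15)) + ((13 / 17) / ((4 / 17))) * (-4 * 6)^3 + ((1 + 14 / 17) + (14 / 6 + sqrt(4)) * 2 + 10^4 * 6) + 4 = 169593811 / 11220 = 15115.31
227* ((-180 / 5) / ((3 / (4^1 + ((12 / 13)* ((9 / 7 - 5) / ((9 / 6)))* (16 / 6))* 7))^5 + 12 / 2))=-57213306753024 / 42006813469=-1362.00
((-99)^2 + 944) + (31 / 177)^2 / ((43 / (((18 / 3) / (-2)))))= 4825030544 / 449049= 10745.00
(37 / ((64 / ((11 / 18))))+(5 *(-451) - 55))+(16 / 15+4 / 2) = -2306.58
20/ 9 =2.22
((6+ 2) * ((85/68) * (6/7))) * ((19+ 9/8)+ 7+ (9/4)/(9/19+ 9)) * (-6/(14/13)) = -256113/196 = -1306.70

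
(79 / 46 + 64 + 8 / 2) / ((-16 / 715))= -3115.50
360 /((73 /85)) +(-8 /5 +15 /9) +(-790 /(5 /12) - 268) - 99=-2018912 /1095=-1843.76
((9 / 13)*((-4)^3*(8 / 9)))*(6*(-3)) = 9216 / 13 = 708.92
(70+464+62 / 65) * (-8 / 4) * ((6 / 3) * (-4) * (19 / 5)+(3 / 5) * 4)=29957.42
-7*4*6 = -168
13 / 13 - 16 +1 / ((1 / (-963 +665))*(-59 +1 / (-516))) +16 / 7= -1633229 / 213115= -7.66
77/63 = 11/9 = 1.22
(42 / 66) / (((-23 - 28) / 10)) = -70 / 561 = -0.12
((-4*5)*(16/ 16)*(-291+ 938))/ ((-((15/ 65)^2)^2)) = 4562707.90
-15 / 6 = -5 / 2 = -2.50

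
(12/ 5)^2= 5.76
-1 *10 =-10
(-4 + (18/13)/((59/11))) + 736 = 561642/767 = 732.26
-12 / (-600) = 1 / 50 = 0.02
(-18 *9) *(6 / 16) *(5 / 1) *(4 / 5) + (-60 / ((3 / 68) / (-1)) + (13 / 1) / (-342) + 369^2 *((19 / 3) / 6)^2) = 104533813 / 684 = 152827.21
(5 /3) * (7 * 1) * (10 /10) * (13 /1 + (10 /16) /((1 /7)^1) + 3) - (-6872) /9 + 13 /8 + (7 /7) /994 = 8971853 /8946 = 1002.89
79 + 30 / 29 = 2321 / 29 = 80.03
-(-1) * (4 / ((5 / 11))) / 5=44 / 25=1.76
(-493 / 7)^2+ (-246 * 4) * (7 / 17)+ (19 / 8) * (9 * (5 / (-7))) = 30252823 / 6664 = 4539.74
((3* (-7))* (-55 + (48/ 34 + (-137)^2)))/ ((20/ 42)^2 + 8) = -1473249141/ 30838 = -47773.82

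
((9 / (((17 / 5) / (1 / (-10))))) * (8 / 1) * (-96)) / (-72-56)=-27 / 17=-1.59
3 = 3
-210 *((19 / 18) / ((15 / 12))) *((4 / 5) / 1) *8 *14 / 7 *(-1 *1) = 2269.87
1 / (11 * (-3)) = -0.03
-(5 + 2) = -7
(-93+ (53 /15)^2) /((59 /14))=-253624 /13275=-19.11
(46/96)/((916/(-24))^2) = 0.00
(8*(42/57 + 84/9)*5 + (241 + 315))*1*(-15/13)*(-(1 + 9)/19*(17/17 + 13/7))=4204000/2527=1663.63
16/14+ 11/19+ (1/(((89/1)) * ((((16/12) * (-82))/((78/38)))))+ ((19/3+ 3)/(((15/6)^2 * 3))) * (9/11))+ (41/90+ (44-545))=-4789413152197/9609276600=-498.42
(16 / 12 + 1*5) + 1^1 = 22 / 3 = 7.33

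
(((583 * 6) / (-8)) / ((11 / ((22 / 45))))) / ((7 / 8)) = -2332 / 105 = -22.21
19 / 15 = 1.27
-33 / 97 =-0.34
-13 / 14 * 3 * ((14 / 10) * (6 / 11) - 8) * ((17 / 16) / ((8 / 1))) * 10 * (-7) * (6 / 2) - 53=-433123 / 704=-615.23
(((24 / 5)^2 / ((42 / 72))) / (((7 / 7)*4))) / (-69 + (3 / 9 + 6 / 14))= -5184 / 35825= -0.14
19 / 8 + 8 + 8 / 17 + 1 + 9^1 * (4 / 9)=2155 / 136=15.85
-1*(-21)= 21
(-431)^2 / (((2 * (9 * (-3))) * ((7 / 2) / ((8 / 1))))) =-1486088 / 189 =-7862.90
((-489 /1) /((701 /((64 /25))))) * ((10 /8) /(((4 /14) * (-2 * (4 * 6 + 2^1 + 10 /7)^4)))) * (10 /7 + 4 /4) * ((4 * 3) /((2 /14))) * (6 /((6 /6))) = 46572197 /5512888320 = 0.01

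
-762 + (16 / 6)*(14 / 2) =-2230 / 3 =-743.33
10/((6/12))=20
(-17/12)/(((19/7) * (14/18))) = -51/76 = -0.67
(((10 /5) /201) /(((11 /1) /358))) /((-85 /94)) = -67304 /187935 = -0.36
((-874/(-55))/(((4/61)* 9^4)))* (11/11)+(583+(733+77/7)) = 1327.04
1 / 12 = 0.08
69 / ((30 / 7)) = 161 / 10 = 16.10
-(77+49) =-126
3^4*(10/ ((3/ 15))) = 4050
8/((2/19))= 76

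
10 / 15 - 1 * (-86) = 260 / 3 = 86.67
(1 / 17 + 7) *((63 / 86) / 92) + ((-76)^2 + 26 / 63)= 6118545617 / 1059219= 5776.47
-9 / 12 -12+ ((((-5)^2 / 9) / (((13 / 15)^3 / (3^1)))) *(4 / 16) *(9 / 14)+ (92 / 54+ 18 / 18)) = -26538055 / 3321864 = -7.99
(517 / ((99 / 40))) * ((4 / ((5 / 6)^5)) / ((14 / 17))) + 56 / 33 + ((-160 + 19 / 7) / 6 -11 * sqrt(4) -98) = 687265441 / 288750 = 2380.14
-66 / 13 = -5.08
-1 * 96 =-96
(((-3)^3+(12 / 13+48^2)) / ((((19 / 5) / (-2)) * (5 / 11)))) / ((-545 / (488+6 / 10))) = 1591580298 / 673075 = 2364.64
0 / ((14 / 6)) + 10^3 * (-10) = -10000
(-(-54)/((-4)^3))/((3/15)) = -135/32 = -4.22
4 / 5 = 0.80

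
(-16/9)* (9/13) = -1.23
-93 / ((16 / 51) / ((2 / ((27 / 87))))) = -1910.38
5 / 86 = 0.06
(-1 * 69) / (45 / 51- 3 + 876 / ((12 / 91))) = -1173 / 112895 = -0.01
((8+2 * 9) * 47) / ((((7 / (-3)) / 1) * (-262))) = 1833 / 917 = 2.00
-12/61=-0.20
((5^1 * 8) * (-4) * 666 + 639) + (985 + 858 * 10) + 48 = -96308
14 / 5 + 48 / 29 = 646 / 145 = 4.46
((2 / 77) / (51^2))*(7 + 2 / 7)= 2 / 27489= 0.00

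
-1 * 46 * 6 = -276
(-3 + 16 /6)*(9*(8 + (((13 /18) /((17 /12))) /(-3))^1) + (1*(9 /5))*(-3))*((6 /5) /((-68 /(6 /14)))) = 16593 /101150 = 0.16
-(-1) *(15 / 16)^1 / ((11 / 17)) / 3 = 85 / 176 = 0.48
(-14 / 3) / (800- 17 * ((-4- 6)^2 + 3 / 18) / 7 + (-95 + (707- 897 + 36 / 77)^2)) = -166012 / 1294334887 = -0.00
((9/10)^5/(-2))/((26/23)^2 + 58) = -31236921/6271600000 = -0.00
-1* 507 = -507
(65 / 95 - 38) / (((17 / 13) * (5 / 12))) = -110604 / 1615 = -68.49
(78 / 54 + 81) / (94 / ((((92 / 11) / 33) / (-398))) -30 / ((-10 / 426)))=-17066 / 30291705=-0.00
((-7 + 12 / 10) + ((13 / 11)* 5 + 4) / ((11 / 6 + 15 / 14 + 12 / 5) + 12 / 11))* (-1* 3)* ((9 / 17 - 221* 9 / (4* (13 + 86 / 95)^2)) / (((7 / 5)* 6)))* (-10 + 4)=57070542916953 / 3067967052346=18.60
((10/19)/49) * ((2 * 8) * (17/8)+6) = 400/931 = 0.43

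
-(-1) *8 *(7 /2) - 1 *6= 22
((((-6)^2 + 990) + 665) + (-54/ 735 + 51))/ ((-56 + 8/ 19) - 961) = -8108668/ 4732175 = -1.71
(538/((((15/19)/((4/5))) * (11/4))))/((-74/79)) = -6460304/30525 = -211.64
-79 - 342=-421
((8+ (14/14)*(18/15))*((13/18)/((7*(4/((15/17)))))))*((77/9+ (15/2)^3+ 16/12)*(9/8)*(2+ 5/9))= 259.91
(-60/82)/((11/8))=-240/451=-0.53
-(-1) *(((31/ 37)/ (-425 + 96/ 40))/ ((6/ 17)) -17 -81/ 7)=-93835645/ 3283602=-28.58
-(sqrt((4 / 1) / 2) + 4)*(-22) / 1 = 22*sqrt(2) + 88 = 119.11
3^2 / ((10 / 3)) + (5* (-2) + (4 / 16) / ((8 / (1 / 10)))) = -467 / 64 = -7.30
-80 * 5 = -400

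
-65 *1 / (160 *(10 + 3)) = -1 / 32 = -0.03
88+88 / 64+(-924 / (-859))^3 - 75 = 79202686777 / 5070718232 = 15.62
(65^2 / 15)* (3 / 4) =845 / 4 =211.25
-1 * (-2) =2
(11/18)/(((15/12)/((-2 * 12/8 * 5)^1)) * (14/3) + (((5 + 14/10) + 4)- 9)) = 55/91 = 0.60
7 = 7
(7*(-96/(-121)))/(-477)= -224/19239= -0.01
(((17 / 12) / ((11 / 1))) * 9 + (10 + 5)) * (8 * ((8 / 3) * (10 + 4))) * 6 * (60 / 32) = 597240 / 11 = 54294.55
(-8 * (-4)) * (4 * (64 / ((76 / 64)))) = 131072 / 19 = 6898.53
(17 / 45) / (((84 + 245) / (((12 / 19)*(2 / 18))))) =68 / 843885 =0.00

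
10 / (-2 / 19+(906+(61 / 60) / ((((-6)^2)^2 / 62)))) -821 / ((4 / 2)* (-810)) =561412063469 / 1084166352180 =0.52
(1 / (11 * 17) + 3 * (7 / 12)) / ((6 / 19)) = 24947 / 4488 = 5.56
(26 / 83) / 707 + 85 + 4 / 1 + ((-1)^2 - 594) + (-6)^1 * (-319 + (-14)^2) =13731380 / 58681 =234.00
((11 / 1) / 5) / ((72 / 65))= 143 / 72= 1.99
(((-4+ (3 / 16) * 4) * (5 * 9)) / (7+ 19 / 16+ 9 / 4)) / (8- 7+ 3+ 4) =-585 / 334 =-1.75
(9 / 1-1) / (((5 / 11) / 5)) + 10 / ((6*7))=1853 / 21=88.24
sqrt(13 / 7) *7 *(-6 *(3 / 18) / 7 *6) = -6 *sqrt(91) / 7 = -8.18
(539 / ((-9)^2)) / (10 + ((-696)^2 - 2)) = 539 / 39238344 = 0.00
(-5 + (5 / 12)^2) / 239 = -0.02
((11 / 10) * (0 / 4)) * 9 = 0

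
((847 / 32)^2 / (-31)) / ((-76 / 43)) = 30848587 / 2412544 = 12.79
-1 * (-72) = 72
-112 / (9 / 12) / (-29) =448 / 87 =5.15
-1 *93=-93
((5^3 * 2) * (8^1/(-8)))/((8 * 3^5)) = -125/972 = -0.13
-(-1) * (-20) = -20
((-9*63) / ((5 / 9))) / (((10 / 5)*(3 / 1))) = -1701 / 10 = -170.10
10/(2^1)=5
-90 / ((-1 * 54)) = 5 / 3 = 1.67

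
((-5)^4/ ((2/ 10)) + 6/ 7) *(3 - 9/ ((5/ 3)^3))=2888292/ 875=3300.91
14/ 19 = 0.74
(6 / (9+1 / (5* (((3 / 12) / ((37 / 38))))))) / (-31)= -0.02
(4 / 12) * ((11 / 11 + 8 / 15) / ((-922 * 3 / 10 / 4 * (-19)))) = 92 / 236493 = 0.00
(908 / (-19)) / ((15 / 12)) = -3632 / 95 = -38.23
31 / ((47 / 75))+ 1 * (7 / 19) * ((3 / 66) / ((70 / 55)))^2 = 4947647 / 100016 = 49.47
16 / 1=16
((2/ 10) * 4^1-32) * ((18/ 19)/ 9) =-312/ 95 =-3.28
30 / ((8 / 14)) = 105 / 2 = 52.50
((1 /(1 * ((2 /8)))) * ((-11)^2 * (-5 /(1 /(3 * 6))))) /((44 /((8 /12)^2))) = -440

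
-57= -57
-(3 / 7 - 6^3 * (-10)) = -15123 / 7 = -2160.43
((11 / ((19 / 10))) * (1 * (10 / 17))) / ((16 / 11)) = 3025 / 1292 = 2.34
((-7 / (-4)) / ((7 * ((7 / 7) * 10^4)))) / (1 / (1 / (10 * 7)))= 1 / 2800000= 0.00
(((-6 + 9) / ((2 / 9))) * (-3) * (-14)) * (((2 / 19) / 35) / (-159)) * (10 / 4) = -27 / 1007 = -0.03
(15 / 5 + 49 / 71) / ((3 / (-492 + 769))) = 72574 / 213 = 340.72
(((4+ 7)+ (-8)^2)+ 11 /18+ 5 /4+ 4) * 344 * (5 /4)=625865 /18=34770.28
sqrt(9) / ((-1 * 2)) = -3 / 2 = -1.50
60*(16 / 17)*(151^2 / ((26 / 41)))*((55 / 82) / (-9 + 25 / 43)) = -6470923800 / 40001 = -161769.05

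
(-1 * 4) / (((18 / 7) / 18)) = -28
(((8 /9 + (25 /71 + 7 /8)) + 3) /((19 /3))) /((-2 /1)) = -26153 /64752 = -0.40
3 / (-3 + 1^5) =-3 / 2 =-1.50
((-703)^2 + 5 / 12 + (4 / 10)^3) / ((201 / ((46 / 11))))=17050227083 / 1658250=10282.06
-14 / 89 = -0.16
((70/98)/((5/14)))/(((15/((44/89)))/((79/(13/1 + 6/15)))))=6952/17889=0.39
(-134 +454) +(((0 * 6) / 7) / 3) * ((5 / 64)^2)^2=320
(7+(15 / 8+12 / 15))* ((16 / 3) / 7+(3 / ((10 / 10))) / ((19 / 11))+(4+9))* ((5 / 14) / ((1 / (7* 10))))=498585 / 133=3748.76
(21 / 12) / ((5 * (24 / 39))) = 91 / 160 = 0.57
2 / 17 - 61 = -1035 / 17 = -60.88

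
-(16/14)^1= -8/7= -1.14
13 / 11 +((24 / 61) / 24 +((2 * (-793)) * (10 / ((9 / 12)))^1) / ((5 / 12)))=-34053788 / 671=-50750.80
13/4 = 3.25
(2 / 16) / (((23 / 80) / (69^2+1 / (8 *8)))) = 1523525 / 736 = 2070.01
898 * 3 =2694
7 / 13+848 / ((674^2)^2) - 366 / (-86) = 34566419629107 / 7209936028399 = 4.79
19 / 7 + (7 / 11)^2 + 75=66167 / 847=78.12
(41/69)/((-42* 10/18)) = -41/1610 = -0.03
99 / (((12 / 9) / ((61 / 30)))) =6039 / 40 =150.98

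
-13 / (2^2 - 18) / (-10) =-13 / 140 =-0.09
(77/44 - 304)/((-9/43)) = 17329/12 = 1444.08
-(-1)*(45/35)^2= 81/49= 1.65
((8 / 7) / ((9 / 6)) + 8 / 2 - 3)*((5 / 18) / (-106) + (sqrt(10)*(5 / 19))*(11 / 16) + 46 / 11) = 2035*sqrt(10) / 6384 + 3245381 / 440748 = 8.37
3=3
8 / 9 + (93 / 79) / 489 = 103295 / 115893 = 0.89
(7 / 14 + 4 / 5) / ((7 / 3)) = 39 / 70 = 0.56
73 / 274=0.27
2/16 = 0.12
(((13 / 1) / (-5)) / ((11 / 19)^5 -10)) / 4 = 2476099 / 37846060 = 0.07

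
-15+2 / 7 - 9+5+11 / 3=-316 / 21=-15.05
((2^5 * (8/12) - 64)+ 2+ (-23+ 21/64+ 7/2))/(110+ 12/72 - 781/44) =-11489/17744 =-0.65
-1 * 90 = -90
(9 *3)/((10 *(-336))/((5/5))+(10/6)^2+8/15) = -1215/151051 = -0.01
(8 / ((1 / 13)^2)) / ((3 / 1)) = 1352 / 3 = 450.67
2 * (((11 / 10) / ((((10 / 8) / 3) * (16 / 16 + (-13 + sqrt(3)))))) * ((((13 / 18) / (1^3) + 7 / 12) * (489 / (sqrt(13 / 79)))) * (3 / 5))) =-21516 * sqrt(1027) / 1625 - 1793 * sqrt(3081) / 1625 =-485.57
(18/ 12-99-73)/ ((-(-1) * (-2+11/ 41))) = 13981/ 142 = 98.46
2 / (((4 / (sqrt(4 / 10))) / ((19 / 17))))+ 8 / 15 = 19*sqrt(10) / 170+ 8 / 15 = 0.89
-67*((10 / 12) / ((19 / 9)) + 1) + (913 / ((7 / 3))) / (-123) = -1053831 / 10906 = -96.63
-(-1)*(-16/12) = -1.33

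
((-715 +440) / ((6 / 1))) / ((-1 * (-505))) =-55 / 606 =-0.09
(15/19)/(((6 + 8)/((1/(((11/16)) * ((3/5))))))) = 200/1463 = 0.14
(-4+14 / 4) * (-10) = 5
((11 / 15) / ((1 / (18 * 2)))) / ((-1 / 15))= -396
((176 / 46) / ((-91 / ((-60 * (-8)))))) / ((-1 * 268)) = 10560 / 140231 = 0.08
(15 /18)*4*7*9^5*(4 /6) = 918540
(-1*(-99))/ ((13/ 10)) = 990/ 13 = 76.15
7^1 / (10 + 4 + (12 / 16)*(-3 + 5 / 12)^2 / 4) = 5376 / 11713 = 0.46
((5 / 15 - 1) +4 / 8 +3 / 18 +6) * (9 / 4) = 27 / 2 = 13.50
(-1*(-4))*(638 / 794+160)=643.21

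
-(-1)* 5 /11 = 5 /11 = 0.45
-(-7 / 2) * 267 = 1869 / 2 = 934.50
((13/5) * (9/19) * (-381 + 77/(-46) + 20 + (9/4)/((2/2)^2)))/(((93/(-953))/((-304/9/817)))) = -547742468/2912605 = -188.06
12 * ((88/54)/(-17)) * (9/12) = -44/51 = -0.86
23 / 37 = 0.62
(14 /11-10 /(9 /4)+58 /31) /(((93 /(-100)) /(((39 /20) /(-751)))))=-259480 /71449389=-0.00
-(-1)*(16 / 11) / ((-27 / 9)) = -16 / 33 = -0.48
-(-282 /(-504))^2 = -2209 /7056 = -0.31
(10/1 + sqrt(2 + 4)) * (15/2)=15 * sqrt(6)/2 + 75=93.37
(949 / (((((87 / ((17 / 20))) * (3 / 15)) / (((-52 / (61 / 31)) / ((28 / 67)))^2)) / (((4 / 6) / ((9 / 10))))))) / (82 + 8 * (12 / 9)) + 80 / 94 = 2765617157871095 / 1865349289062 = 1482.63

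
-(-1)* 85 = 85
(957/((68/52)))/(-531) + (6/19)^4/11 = -5940953393/4313494779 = -1.38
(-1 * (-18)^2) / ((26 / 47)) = -7614 / 13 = -585.69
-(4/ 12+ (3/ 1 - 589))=1757/ 3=585.67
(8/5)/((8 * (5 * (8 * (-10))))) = -1/2000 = -0.00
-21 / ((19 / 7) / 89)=-688.58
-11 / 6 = -1.83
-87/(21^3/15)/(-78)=145/80262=0.00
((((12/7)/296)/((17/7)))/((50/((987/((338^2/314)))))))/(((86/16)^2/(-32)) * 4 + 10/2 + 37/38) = 80755776/1474466623175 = 0.00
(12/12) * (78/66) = 13/11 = 1.18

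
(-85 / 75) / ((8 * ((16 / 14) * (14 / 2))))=-17 / 960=-0.02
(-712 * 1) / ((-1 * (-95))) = -7.49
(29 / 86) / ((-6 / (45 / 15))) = -29 / 172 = -0.17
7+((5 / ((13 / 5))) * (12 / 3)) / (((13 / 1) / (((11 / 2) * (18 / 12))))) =11.88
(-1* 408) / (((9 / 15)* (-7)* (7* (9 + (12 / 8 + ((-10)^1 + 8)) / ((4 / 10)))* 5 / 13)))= 7072 / 1519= 4.66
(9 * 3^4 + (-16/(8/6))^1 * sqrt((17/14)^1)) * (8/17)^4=2985984/83521 - 24576 * sqrt(238)/584647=35.10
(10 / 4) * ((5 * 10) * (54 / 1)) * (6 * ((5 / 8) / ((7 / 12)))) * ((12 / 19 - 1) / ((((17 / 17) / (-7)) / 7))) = 14883750 / 19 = 783355.26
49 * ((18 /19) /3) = 294 /19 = 15.47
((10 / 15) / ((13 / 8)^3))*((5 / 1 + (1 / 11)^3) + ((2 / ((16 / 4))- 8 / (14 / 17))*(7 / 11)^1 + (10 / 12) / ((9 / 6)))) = -3769856 / 78953589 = -0.05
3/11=0.27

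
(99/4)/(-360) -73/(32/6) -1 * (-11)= -441/160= -2.76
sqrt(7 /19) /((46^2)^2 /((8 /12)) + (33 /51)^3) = 4913 * sqrt(133) /626935653137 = 0.00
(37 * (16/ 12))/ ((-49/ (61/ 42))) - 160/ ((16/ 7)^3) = -5871997/ 395136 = -14.86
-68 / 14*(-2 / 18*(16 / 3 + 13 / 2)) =1207 / 189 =6.39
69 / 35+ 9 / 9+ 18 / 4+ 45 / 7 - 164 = -1501 / 10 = -150.10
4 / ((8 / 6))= 3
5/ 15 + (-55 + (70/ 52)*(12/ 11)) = -22822/ 429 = -53.20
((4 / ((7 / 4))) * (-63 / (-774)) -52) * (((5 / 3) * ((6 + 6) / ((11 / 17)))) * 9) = -6817680 / 473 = -14413.70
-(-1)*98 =98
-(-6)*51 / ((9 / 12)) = 408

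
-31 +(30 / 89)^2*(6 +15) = -226651 / 7921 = -28.61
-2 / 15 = -0.13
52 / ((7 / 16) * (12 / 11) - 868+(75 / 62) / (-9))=-212784 / 3550453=-0.06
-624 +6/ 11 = -6858/ 11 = -623.45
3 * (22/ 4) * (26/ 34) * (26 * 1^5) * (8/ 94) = 27.92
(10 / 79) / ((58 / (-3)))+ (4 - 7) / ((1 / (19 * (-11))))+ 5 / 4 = 628.24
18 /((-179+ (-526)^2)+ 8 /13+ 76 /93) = 21762 /334286605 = 0.00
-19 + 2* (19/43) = -779/43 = -18.12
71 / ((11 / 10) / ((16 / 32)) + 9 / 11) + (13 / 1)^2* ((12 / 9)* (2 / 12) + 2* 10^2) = 50588453 / 1494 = 33861.08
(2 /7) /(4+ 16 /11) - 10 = -2089 /210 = -9.95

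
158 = 158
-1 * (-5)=5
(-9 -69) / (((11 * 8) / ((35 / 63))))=-65 / 132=-0.49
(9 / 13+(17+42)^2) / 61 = 742 / 13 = 57.08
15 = 15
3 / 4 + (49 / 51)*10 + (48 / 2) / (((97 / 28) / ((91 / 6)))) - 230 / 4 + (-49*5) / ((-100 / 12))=8640431 / 98940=87.33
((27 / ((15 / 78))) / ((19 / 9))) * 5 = 6318 / 19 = 332.53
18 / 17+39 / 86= 2211 / 1462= 1.51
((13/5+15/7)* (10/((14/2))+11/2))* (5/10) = 8051/490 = 16.43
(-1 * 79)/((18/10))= -395/9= -43.89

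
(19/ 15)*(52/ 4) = 247/ 15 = 16.47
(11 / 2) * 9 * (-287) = -28413 / 2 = -14206.50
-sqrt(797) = -28.23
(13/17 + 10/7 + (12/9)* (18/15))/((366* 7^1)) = 37/24990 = 0.00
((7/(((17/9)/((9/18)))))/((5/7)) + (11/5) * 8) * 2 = 40.39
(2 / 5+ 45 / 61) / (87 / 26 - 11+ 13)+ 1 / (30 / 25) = 266107 / 254370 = 1.05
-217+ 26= -191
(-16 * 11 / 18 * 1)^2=7744 / 81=95.60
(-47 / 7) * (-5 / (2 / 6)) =705 / 7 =100.71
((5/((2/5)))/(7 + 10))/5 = 0.15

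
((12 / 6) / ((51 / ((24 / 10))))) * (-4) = -0.38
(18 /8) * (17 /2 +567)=1294.88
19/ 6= 3.17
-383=-383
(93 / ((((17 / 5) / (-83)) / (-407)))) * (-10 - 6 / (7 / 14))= -345579630 / 17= -20328213.53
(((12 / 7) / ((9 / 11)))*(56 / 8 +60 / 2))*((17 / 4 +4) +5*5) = 7733 / 3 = 2577.67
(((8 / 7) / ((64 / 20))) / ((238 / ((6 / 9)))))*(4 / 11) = 10 / 27489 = 0.00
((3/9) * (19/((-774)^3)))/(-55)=19/76507995960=0.00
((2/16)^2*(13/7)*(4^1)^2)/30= 13/840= 0.02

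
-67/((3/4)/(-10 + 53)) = -11524/3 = -3841.33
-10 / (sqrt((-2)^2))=-5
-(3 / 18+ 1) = -7 / 6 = -1.17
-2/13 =-0.15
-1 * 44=-44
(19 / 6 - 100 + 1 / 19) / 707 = -11033 / 80598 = -0.14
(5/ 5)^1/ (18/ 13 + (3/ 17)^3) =63869/ 88785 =0.72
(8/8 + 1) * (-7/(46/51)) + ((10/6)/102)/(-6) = -655567/42228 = -15.52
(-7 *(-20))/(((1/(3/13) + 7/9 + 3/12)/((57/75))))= 19152/965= 19.85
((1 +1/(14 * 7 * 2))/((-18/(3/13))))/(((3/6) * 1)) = -0.03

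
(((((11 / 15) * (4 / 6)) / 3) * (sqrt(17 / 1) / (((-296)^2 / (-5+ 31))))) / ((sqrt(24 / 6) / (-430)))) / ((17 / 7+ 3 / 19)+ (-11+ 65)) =-817817 * sqrt(17) / 4450936608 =-0.00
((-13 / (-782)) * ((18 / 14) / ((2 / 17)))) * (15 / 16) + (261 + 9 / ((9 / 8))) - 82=1928603 / 10304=187.17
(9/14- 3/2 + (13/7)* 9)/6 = 37/14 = 2.64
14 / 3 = 4.67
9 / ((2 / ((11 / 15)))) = 33 / 10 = 3.30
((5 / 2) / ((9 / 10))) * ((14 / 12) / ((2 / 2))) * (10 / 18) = 875 / 486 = 1.80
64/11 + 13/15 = 6.68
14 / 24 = 7 / 12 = 0.58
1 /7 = 0.14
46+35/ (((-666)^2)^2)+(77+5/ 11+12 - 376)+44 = -425356042143647/ 2164161176496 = -196.55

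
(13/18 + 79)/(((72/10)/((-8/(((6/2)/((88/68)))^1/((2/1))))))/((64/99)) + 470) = 1836800/10791621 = 0.17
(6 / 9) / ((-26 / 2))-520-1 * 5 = -20477 / 39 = -525.05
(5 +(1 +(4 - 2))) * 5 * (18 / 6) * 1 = 120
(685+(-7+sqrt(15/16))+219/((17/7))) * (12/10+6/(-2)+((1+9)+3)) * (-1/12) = -60942/85 - 7 * sqrt(15)/30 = -717.87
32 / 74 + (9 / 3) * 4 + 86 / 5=5482 / 185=29.63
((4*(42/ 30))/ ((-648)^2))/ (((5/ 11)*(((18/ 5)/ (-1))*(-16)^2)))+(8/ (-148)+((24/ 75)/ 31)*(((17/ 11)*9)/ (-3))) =-15549970407113/ 152580348518400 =-0.10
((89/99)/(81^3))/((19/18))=178/111071169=0.00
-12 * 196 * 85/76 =-49980/19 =-2630.53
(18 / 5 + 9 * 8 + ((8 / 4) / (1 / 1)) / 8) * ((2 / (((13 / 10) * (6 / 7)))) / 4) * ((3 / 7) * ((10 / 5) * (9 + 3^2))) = 13653 / 26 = 525.12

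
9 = 9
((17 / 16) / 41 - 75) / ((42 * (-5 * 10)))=49183 / 1377600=0.04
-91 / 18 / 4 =-91 / 72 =-1.26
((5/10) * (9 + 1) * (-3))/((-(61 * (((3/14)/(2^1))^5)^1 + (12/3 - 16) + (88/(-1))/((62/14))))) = -8002821120/17003384071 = -0.47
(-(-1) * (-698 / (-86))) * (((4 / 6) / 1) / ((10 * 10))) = 349 / 6450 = 0.05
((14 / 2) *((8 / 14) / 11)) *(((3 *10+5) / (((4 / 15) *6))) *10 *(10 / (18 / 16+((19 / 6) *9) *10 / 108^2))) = 34020000 / 49159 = 692.04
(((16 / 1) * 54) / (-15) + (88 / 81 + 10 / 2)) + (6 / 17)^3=-102412439 / 1989765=-51.47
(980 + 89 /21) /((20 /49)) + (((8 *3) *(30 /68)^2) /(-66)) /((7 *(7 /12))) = 22537253593 /9346260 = 2411.37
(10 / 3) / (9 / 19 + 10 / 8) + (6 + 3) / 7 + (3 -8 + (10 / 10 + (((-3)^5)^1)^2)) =162441652 / 2751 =59048.22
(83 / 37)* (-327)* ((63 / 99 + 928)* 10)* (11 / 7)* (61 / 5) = -33823928430 / 259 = -130594318.26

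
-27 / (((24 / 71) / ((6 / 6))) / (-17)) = 10863 / 8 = 1357.88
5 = 5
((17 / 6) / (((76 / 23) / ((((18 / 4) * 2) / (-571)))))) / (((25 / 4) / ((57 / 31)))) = -3519 / 885050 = -0.00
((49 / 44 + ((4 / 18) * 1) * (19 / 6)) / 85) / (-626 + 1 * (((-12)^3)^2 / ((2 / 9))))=127 / 79811633880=0.00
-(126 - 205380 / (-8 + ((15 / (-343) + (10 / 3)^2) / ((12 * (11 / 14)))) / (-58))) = -348417794214 / 13539349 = -25733.72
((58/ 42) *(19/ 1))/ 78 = 551/ 1638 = 0.34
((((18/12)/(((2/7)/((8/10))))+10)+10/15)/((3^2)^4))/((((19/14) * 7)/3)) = 446/623295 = 0.00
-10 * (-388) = 3880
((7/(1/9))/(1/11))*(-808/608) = -69993/76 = -920.96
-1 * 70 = -70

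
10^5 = 100000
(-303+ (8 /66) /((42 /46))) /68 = -209887 /47124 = -4.45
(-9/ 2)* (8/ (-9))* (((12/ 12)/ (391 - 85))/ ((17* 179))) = 2/ 465579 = 0.00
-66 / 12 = -11 / 2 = -5.50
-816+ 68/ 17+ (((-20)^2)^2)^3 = 4095999999999188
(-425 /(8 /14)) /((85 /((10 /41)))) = -175 /82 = -2.13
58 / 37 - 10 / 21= 848 / 777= 1.09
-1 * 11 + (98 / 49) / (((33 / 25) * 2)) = -338 / 33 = -10.24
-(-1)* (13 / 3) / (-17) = -13 / 51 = -0.25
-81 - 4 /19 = -1543 /19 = -81.21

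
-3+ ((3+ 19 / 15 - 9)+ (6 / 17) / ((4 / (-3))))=-4079 / 510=-8.00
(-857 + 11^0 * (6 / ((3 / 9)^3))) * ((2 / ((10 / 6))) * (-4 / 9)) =1112 / 3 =370.67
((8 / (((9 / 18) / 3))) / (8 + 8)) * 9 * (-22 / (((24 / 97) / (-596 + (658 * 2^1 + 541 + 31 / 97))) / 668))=-2022779484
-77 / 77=-1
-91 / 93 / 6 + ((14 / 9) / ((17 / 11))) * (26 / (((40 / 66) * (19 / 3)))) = 5997173 / 901170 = 6.65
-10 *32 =-320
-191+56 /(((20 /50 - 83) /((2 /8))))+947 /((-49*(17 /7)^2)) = -3315504 /17051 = -194.45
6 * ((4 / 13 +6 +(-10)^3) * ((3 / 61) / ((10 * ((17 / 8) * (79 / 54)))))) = -50225184 / 5324995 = -9.43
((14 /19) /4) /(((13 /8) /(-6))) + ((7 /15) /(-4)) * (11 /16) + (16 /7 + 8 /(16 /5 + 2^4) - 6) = -6735613 /1659840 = -4.06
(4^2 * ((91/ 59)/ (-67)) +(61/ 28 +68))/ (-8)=-7726877/ 885472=-8.73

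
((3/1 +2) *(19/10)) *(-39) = -741/2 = -370.50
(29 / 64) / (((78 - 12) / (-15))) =-145 / 1408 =-0.10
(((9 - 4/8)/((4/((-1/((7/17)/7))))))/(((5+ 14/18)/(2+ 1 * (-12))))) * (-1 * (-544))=442170/13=34013.08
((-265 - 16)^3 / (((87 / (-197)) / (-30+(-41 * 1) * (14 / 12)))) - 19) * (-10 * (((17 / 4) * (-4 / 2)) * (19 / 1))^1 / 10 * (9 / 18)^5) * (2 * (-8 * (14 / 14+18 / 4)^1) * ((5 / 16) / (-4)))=-36263296455224905 / 267264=-135683430822.05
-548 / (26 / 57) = -15618 / 13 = -1201.38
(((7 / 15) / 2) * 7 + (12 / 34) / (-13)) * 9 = 31947 / 2210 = 14.46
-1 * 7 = -7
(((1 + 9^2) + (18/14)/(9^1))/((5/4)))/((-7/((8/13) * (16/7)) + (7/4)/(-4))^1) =-58880/4851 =-12.14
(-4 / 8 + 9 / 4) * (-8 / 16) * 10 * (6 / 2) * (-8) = 210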